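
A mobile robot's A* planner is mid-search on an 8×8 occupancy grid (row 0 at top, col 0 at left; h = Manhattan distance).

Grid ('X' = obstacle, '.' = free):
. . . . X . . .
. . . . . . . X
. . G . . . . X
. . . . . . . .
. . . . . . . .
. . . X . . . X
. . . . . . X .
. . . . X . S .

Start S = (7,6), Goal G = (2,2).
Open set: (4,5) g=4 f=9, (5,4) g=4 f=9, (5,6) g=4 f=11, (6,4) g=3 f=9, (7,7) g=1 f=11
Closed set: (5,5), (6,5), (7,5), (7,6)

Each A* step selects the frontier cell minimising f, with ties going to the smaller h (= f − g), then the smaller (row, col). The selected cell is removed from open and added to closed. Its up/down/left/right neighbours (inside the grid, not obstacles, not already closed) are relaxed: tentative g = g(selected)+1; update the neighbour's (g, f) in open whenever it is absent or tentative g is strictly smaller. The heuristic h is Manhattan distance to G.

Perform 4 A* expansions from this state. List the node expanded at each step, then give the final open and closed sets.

step 1: expand (4,5) (f=9, h=5) → closed; open now [(3,5) g=5 f=9, (4,4) g=5 f=9, (4,6) g=5 f=11, (5,4) g=4 f=9, (5,6) g=4 f=11, (6,4) g=3 f=9, (7,7) g=1 f=11]
step 2: expand (3,5) (f=9, h=4) → closed; open now [(2,5) g=6 f=9, (3,4) g=6 f=9, (3,6) g=6 f=11, (4,4) g=5 f=9, (4,6) g=5 f=11, (5,4) g=4 f=9, (5,6) g=4 f=11, (6,4) g=3 f=9, (7,7) g=1 f=11]
step 3: expand (2,5) (f=9, h=3) → closed; open now [(1,5) g=7 f=11, (2,4) g=7 f=9, (2,6) g=7 f=11, (3,4) g=6 f=9, (3,6) g=6 f=11, (4,4) g=5 f=9, (4,6) g=5 f=11, (5,4) g=4 f=9, (5,6) g=4 f=11, (6,4) g=3 f=9, (7,7) g=1 f=11]
step 4: expand (2,4) (f=9, h=2) → closed; open now [(1,4) g=8 f=11, (1,5) g=7 f=11, (2,3) g=8 f=9, (2,6) g=7 f=11, (3,4) g=6 f=9, (3,6) g=6 f=11, (4,4) g=5 f=9, (4,6) g=5 f=11, (5,4) g=4 f=9, (5,6) g=4 f=11, (6,4) g=3 f=9, (7,7) g=1 f=11]

order=[(4,5) → (3,5) → (2,5) → (2,4)]; open=[(1,4) g=8 f=11, (1,5) g=7 f=11, (2,3) g=8 f=9, (2,6) g=7 f=11, (3,4) g=6 f=9, (3,6) g=6 f=11, (4,4) g=5 f=9, (4,6) g=5 f=11, (5,4) g=4 f=9, (5,6) g=4 f=11, (6,4) g=3 f=9, (7,7) g=1 f=11]; closed=[(2,4), (2,5), (3,5), (4,5), (5,5), (6,5), (7,5), (7,6)]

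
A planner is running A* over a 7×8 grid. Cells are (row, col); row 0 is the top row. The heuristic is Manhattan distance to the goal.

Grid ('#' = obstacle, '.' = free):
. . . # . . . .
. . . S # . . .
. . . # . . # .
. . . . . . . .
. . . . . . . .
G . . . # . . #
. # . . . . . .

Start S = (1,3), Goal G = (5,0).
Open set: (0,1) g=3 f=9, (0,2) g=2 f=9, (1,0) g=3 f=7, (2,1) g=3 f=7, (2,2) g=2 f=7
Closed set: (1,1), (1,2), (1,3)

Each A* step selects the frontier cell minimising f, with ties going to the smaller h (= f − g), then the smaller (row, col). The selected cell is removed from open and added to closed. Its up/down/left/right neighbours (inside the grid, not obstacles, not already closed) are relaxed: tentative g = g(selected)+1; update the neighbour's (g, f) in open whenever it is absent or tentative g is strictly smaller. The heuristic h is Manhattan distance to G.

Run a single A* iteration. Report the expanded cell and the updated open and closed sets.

expanded=(1,0); open=[(0,0) g=4 f=9, (0,1) g=3 f=9, (0,2) g=2 f=9, (2,0) g=4 f=7, (2,1) g=3 f=7, (2,2) g=2 f=7]; closed=[(1,0), (1,1), (1,2), (1,3)]

step 1: expand (1,0) (f=7, h=4) → closed; open now [(0,0) g=4 f=9, (0,1) g=3 f=9, (0,2) g=2 f=9, (2,0) g=4 f=7, (2,1) g=3 f=7, (2,2) g=2 f=7]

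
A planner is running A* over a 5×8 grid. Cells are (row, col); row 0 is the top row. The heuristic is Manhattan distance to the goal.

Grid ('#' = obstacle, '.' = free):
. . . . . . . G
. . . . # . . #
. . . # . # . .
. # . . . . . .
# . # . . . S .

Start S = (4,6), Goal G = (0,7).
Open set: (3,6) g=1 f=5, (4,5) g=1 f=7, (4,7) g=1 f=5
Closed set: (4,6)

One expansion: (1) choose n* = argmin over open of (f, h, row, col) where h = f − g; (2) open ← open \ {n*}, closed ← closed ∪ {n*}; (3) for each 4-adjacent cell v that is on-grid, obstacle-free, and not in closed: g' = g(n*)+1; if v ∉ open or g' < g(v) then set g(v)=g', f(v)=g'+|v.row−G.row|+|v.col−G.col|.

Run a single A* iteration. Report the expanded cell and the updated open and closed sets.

step 1: expand (3,6) (f=5, h=4) → closed; open now [(2,6) g=2 f=5, (3,5) g=2 f=7, (3,7) g=2 f=5, (4,5) g=1 f=7, (4,7) g=1 f=5]

expanded=(3,6); open=[(2,6) g=2 f=5, (3,5) g=2 f=7, (3,7) g=2 f=5, (4,5) g=1 f=7, (4,7) g=1 f=5]; closed=[(3,6), (4,6)]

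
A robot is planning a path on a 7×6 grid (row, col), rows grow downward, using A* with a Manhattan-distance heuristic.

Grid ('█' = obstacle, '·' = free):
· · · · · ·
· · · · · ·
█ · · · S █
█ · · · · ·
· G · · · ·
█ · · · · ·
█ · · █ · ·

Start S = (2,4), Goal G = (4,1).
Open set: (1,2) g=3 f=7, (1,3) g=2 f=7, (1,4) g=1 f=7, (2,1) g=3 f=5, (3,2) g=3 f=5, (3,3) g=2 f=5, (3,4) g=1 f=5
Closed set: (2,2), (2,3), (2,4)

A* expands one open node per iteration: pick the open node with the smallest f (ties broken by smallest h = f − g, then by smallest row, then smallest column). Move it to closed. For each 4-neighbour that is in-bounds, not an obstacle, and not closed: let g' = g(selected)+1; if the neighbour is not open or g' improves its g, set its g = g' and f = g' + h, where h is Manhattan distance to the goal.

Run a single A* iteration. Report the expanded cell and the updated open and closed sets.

step 1: expand (2,1) (f=5, h=2) → closed; open now [(1,1) g=4 f=7, (1,2) g=3 f=7, (1,3) g=2 f=7, (1,4) g=1 f=7, (3,1) g=4 f=5, (3,2) g=3 f=5, (3,3) g=2 f=5, (3,4) g=1 f=5]

expanded=(2,1); open=[(1,1) g=4 f=7, (1,2) g=3 f=7, (1,3) g=2 f=7, (1,4) g=1 f=7, (3,1) g=4 f=5, (3,2) g=3 f=5, (3,3) g=2 f=5, (3,4) g=1 f=5]; closed=[(2,1), (2,2), (2,3), (2,4)]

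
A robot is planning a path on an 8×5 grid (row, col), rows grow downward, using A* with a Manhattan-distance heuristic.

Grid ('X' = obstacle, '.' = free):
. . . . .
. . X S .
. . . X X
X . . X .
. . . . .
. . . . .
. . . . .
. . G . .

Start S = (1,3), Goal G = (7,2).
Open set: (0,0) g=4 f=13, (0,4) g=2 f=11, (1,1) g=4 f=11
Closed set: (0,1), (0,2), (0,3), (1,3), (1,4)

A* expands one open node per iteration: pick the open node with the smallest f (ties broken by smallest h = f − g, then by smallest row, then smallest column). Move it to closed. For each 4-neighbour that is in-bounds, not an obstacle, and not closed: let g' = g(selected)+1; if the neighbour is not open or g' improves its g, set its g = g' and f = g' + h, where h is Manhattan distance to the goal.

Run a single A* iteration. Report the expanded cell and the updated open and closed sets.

step 1: expand (1,1) (f=11, h=7) → closed; open now [(0,0) g=4 f=13, (0,4) g=2 f=11, (1,0) g=5 f=13, (2,1) g=5 f=11]

expanded=(1,1); open=[(0,0) g=4 f=13, (0,4) g=2 f=11, (1,0) g=5 f=13, (2,1) g=5 f=11]; closed=[(0,1), (0,2), (0,3), (1,1), (1,3), (1,4)]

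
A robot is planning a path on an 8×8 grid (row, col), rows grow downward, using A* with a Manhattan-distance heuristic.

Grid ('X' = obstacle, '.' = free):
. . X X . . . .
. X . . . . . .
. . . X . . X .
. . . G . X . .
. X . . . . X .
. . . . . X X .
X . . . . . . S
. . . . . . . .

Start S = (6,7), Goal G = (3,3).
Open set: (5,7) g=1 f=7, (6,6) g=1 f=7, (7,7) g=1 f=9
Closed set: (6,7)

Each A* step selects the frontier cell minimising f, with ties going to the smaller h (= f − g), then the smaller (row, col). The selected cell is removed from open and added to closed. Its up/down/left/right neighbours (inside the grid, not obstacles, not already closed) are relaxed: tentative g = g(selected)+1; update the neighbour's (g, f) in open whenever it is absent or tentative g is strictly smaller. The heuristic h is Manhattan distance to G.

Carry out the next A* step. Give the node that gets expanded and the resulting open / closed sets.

expanded=(5,7); open=[(4,7) g=2 f=7, (6,6) g=1 f=7, (7,7) g=1 f=9]; closed=[(5,7), (6,7)]

step 1: expand (5,7) (f=7, h=6) → closed; open now [(4,7) g=2 f=7, (6,6) g=1 f=7, (7,7) g=1 f=9]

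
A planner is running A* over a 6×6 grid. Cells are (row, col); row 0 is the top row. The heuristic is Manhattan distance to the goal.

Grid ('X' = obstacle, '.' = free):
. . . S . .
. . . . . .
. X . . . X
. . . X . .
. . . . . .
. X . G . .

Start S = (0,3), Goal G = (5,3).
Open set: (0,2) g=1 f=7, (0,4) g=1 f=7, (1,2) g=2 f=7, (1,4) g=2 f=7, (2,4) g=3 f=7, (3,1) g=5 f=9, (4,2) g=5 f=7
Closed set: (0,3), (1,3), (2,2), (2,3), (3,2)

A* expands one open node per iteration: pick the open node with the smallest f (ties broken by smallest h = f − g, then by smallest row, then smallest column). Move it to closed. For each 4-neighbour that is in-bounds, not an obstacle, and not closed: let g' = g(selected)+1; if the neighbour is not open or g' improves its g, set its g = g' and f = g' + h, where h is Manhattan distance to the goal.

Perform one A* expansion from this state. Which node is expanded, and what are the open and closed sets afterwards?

step 1: expand (4,2) (f=7, h=2) → closed; open now [(0,2) g=1 f=7, (0,4) g=1 f=7, (1,2) g=2 f=7, (1,4) g=2 f=7, (2,4) g=3 f=7, (3,1) g=5 f=9, (4,1) g=6 f=9, (4,3) g=6 f=7, (5,2) g=6 f=7]

expanded=(4,2); open=[(0,2) g=1 f=7, (0,4) g=1 f=7, (1,2) g=2 f=7, (1,4) g=2 f=7, (2,4) g=3 f=7, (3,1) g=5 f=9, (4,1) g=6 f=9, (4,3) g=6 f=7, (5,2) g=6 f=7]; closed=[(0,3), (1,3), (2,2), (2,3), (3,2), (4,2)]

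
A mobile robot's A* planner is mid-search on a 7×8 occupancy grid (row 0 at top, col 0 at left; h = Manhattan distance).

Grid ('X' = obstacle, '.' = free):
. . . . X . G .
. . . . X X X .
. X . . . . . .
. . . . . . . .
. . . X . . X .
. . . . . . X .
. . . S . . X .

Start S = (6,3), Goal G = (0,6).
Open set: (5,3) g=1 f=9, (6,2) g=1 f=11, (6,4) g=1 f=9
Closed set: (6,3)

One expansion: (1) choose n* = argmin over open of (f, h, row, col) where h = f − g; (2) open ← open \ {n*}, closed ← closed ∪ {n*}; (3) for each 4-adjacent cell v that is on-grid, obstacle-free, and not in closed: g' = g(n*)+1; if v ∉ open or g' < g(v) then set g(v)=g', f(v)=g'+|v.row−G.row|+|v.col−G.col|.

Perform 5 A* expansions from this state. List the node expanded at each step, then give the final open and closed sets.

order=[(5,3) → (5,4) → (4,4) → (3,4) → (2,4)]; open=[(2,3) g=6 f=11, (2,5) g=6 f=9, (3,3) g=5 f=11, (3,5) g=5 f=9, (4,5) g=4 f=9, (5,2) g=2 f=11, (5,5) g=3 f=9, (6,2) g=1 f=11, (6,4) g=1 f=9]; closed=[(2,4), (3,4), (4,4), (5,3), (5,4), (6,3)]

step 1: expand (5,3) (f=9, h=8) → closed; open now [(5,2) g=2 f=11, (5,4) g=2 f=9, (6,2) g=1 f=11, (6,4) g=1 f=9]
step 2: expand (5,4) (f=9, h=7) → closed; open now [(4,4) g=3 f=9, (5,2) g=2 f=11, (5,5) g=3 f=9, (6,2) g=1 f=11, (6,4) g=1 f=9]
step 3: expand (4,4) (f=9, h=6) → closed; open now [(3,4) g=4 f=9, (4,5) g=4 f=9, (5,2) g=2 f=11, (5,5) g=3 f=9, (6,2) g=1 f=11, (6,4) g=1 f=9]
step 4: expand (3,4) (f=9, h=5) → closed; open now [(2,4) g=5 f=9, (3,3) g=5 f=11, (3,5) g=5 f=9, (4,5) g=4 f=9, (5,2) g=2 f=11, (5,5) g=3 f=9, (6,2) g=1 f=11, (6,4) g=1 f=9]
step 5: expand (2,4) (f=9, h=4) → closed; open now [(2,3) g=6 f=11, (2,5) g=6 f=9, (3,3) g=5 f=11, (3,5) g=5 f=9, (4,5) g=4 f=9, (5,2) g=2 f=11, (5,5) g=3 f=9, (6,2) g=1 f=11, (6,4) g=1 f=9]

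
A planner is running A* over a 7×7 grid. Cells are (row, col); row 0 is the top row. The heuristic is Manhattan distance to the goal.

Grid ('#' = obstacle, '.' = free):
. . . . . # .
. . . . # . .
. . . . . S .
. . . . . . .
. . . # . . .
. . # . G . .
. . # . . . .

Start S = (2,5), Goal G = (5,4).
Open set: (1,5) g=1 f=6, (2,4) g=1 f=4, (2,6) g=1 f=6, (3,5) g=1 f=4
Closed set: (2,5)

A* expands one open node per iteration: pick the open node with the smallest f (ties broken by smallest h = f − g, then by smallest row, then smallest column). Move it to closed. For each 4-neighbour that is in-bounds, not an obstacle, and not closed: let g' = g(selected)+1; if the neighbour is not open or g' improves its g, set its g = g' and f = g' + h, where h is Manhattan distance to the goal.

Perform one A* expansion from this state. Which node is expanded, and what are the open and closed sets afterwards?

expanded=(2,4); open=[(1,5) g=1 f=6, (2,3) g=2 f=6, (2,6) g=1 f=6, (3,4) g=2 f=4, (3,5) g=1 f=4]; closed=[(2,4), (2,5)]

step 1: expand (2,4) (f=4, h=3) → closed; open now [(1,5) g=1 f=6, (2,3) g=2 f=6, (2,6) g=1 f=6, (3,4) g=2 f=4, (3,5) g=1 f=4]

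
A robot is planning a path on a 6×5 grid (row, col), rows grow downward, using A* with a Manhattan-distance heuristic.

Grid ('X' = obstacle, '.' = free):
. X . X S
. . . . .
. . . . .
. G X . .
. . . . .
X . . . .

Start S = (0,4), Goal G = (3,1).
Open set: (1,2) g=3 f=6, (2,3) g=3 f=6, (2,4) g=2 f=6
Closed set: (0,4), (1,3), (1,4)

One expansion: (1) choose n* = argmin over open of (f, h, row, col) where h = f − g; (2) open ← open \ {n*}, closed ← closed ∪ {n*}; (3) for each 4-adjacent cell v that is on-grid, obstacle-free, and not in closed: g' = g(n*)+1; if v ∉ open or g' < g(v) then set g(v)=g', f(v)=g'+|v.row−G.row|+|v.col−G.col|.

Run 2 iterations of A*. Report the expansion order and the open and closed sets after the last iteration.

step 1: expand (1,2) (f=6, h=3) → closed; open now [(0,2) g=4 f=8, (1,1) g=4 f=6, (2,2) g=4 f=6, (2,3) g=3 f=6, (2,4) g=2 f=6]
step 2: expand (1,1) (f=6, h=2) → closed; open now [(0,2) g=4 f=8, (1,0) g=5 f=8, (2,1) g=5 f=6, (2,2) g=4 f=6, (2,3) g=3 f=6, (2,4) g=2 f=6]

order=[(1,2) → (1,1)]; open=[(0,2) g=4 f=8, (1,0) g=5 f=8, (2,1) g=5 f=6, (2,2) g=4 f=6, (2,3) g=3 f=6, (2,4) g=2 f=6]; closed=[(0,4), (1,1), (1,2), (1,3), (1,4)]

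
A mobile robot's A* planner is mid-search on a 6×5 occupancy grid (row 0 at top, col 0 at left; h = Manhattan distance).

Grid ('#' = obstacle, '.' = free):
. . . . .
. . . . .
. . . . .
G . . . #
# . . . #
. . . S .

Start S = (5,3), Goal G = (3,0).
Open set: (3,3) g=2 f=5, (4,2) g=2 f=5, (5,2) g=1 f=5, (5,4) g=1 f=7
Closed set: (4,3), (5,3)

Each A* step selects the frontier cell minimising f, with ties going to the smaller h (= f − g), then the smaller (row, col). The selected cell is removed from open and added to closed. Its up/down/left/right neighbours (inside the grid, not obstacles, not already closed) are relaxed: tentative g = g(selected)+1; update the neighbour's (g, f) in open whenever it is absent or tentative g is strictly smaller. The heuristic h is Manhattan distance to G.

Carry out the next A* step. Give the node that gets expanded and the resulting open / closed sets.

step 1: expand (3,3) (f=5, h=3) → closed; open now [(2,3) g=3 f=7, (3,2) g=3 f=5, (4,2) g=2 f=5, (5,2) g=1 f=5, (5,4) g=1 f=7]

expanded=(3,3); open=[(2,3) g=3 f=7, (3,2) g=3 f=5, (4,2) g=2 f=5, (5,2) g=1 f=5, (5,4) g=1 f=7]; closed=[(3,3), (4,3), (5,3)]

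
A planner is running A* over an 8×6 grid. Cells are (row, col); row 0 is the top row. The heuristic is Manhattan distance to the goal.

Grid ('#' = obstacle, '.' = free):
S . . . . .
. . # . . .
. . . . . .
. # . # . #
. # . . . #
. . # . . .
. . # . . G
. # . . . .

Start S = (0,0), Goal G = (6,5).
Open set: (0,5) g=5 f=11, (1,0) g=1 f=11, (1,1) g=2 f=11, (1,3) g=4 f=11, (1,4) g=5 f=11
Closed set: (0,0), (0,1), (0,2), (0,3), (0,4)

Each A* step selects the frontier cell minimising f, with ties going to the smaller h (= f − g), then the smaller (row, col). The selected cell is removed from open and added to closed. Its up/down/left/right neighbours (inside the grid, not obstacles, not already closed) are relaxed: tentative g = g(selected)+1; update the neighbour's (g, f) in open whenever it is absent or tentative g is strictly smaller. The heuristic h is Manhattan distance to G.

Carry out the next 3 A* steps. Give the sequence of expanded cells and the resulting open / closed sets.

step 1: expand (0,5) (f=11, h=6) → closed; open now [(1,0) g=1 f=11, (1,1) g=2 f=11, (1,3) g=4 f=11, (1,4) g=5 f=11, (1,5) g=6 f=11]
step 2: expand (1,5) (f=11, h=5) → closed; open now [(1,0) g=1 f=11, (1,1) g=2 f=11, (1,3) g=4 f=11, (1,4) g=5 f=11, (2,5) g=7 f=11]
step 3: expand (2,5) (f=11, h=4) → closed; open now [(1,0) g=1 f=11, (1,1) g=2 f=11, (1,3) g=4 f=11, (1,4) g=5 f=11, (2,4) g=8 f=13]

order=[(0,5) → (1,5) → (2,5)]; open=[(1,0) g=1 f=11, (1,1) g=2 f=11, (1,3) g=4 f=11, (1,4) g=5 f=11, (2,4) g=8 f=13]; closed=[(0,0), (0,1), (0,2), (0,3), (0,4), (0,5), (1,5), (2,5)]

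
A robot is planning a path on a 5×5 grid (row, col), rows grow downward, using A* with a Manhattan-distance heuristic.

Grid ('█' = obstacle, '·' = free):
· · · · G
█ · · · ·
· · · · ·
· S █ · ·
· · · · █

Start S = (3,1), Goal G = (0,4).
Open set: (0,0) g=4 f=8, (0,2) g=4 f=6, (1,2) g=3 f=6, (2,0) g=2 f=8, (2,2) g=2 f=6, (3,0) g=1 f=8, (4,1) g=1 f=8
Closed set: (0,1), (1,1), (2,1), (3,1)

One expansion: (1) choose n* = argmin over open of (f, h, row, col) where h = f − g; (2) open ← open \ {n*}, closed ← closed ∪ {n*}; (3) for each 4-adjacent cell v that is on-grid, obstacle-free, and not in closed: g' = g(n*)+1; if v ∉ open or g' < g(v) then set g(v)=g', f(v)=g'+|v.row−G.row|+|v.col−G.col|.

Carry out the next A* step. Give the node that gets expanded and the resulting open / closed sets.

expanded=(0,2); open=[(0,0) g=4 f=8, (0,3) g=5 f=6, (1,2) g=3 f=6, (2,0) g=2 f=8, (2,2) g=2 f=6, (3,0) g=1 f=8, (4,1) g=1 f=8]; closed=[(0,1), (0,2), (1,1), (2,1), (3,1)]

step 1: expand (0,2) (f=6, h=2) → closed; open now [(0,0) g=4 f=8, (0,3) g=5 f=6, (1,2) g=3 f=6, (2,0) g=2 f=8, (2,2) g=2 f=6, (3,0) g=1 f=8, (4,1) g=1 f=8]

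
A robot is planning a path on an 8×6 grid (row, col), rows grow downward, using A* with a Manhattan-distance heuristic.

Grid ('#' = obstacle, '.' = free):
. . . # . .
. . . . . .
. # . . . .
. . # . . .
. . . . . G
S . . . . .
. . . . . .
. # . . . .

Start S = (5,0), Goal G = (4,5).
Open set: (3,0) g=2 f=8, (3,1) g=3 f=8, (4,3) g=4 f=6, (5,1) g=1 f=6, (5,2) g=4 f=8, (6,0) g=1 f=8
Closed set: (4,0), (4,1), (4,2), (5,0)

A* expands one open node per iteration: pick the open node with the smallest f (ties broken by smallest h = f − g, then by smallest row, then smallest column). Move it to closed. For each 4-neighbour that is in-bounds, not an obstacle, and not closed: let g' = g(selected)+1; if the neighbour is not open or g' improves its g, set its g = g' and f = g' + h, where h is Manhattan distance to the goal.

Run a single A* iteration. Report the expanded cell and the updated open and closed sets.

expanded=(4,3); open=[(3,0) g=2 f=8, (3,1) g=3 f=8, (3,3) g=5 f=8, (4,4) g=5 f=6, (5,1) g=1 f=6, (5,2) g=4 f=8, (5,3) g=5 f=8, (6,0) g=1 f=8]; closed=[(4,0), (4,1), (4,2), (4,3), (5,0)]

step 1: expand (4,3) (f=6, h=2) → closed; open now [(3,0) g=2 f=8, (3,1) g=3 f=8, (3,3) g=5 f=8, (4,4) g=5 f=6, (5,1) g=1 f=6, (5,2) g=4 f=8, (5,3) g=5 f=8, (6,0) g=1 f=8]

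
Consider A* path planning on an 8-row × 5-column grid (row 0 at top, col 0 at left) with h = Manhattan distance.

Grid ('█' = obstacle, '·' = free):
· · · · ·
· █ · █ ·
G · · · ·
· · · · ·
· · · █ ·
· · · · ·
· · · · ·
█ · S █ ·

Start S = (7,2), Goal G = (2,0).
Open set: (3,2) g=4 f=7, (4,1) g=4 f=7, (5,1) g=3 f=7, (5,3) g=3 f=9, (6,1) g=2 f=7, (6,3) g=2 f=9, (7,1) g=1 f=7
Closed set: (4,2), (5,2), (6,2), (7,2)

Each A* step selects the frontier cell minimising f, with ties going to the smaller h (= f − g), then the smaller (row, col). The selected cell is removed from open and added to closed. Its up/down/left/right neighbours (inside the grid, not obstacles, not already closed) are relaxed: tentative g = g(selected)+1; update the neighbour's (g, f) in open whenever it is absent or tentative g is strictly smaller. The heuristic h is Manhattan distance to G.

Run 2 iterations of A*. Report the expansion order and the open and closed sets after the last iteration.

order=[(3,2) → (2,2)]; open=[(1,2) g=6 f=9, (2,1) g=6 f=7, (2,3) g=6 f=9, (3,1) g=5 f=7, (3,3) g=5 f=9, (4,1) g=4 f=7, (5,1) g=3 f=7, (5,3) g=3 f=9, (6,1) g=2 f=7, (6,3) g=2 f=9, (7,1) g=1 f=7]; closed=[(2,2), (3,2), (4,2), (5,2), (6,2), (7,2)]

step 1: expand (3,2) (f=7, h=3) → closed; open now [(2,2) g=5 f=7, (3,1) g=5 f=7, (3,3) g=5 f=9, (4,1) g=4 f=7, (5,1) g=3 f=7, (5,3) g=3 f=9, (6,1) g=2 f=7, (6,3) g=2 f=9, (7,1) g=1 f=7]
step 2: expand (2,2) (f=7, h=2) → closed; open now [(1,2) g=6 f=9, (2,1) g=6 f=7, (2,3) g=6 f=9, (3,1) g=5 f=7, (3,3) g=5 f=9, (4,1) g=4 f=7, (5,1) g=3 f=7, (5,3) g=3 f=9, (6,1) g=2 f=7, (6,3) g=2 f=9, (7,1) g=1 f=7]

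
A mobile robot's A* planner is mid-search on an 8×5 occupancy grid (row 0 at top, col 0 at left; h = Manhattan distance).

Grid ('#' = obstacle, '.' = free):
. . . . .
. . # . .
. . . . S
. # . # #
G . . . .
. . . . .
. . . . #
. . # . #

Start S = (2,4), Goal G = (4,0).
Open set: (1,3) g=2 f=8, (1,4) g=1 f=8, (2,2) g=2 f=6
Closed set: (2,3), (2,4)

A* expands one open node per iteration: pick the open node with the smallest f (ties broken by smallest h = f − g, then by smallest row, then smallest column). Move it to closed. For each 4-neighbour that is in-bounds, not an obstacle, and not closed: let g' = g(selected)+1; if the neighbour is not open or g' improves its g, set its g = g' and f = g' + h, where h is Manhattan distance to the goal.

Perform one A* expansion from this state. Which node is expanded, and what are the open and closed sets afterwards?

expanded=(2,2); open=[(1,3) g=2 f=8, (1,4) g=1 f=8, (2,1) g=3 f=6, (3,2) g=3 f=6]; closed=[(2,2), (2,3), (2,4)]

step 1: expand (2,2) (f=6, h=4) → closed; open now [(1,3) g=2 f=8, (1,4) g=1 f=8, (2,1) g=3 f=6, (3,2) g=3 f=6]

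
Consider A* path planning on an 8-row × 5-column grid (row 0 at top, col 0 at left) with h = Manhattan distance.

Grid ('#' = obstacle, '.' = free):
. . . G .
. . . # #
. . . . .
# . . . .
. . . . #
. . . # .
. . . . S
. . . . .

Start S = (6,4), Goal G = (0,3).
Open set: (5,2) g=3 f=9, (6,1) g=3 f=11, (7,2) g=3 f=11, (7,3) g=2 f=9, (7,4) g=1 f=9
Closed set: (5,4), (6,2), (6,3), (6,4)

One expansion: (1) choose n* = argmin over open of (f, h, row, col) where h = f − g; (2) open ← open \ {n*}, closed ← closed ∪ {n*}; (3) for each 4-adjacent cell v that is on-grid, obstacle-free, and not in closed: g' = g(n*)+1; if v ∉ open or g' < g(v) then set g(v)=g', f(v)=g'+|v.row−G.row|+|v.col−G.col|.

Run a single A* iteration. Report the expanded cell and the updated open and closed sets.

step 1: expand (5,2) (f=9, h=6) → closed; open now [(4,2) g=4 f=9, (5,1) g=4 f=11, (6,1) g=3 f=11, (7,2) g=3 f=11, (7,3) g=2 f=9, (7,4) g=1 f=9]

expanded=(5,2); open=[(4,2) g=4 f=9, (5,1) g=4 f=11, (6,1) g=3 f=11, (7,2) g=3 f=11, (7,3) g=2 f=9, (7,4) g=1 f=9]; closed=[(5,2), (5,4), (6,2), (6,3), (6,4)]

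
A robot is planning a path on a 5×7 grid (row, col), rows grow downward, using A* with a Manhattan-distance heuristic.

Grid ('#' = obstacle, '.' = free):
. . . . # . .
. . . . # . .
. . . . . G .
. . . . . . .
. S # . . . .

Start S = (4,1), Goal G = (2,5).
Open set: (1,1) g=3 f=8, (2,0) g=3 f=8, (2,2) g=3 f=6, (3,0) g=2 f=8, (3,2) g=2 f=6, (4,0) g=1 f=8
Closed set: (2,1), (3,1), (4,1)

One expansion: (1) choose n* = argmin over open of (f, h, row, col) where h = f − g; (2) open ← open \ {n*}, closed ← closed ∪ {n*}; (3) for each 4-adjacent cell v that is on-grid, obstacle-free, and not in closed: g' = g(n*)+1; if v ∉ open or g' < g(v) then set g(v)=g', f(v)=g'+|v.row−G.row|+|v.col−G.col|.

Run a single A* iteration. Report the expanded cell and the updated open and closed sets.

step 1: expand (2,2) (f=6, h=3) → closed; open now [(1,1) g=3 f=8, (1,2) g=4 f=8, (2,0) g=3 f=8, (2,3) g=4 f=6, (3,0) g=2 f=8, (3,2) g=2 f=6, (4,0) g=1 f=8]

expanded=(2,2); open=[(1,1) g=3 f=8, (1,2) g=4 f=8, (2,0) g=3 f=8, (2,3) g=4 f=6, (3,0) g=2 f=8, (3,2) g=2 f=6, (4,0) g=1 f=8]; closed=[(2,1), (2,2), (3,1), (4,1)]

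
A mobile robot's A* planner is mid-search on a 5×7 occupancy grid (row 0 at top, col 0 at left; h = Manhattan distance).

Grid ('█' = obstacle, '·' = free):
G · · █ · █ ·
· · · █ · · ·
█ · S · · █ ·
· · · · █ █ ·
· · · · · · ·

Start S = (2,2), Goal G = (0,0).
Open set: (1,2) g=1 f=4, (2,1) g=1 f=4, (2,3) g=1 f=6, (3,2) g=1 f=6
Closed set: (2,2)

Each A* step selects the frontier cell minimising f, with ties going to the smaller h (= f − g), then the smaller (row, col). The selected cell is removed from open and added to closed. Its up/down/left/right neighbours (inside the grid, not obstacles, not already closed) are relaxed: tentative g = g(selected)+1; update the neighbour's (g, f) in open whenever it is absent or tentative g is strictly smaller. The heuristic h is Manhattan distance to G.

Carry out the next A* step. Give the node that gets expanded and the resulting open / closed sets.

step 1: expand (1,2) (f=4, h=3) → closed; open now [(0,2) g=2 f=4, (1,1) g=2 f=4, (2,1) g=1 f=4, (2,3) g=1 f=6, (3,2) g=1 f=6]

expanded=(1,2); open=[(0,2) g=2 f=4, (1,1) g=2 f=4, (2,1) g=1 f=4, (2,3) g=1 f=6, (3,2) g=1 f=6]; closed=[(1,2), (2,2)]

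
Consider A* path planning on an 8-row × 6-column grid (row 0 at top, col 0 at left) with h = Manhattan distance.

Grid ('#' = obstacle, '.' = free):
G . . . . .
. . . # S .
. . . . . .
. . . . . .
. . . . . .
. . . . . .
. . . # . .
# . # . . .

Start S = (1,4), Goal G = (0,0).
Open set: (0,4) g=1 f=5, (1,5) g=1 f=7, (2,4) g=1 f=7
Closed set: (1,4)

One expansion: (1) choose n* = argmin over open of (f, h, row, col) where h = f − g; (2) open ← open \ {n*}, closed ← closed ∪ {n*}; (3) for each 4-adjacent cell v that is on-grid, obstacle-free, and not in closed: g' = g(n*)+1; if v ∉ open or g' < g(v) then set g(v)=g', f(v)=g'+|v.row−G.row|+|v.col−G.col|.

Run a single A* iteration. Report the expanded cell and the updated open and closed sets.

step 1: expand (0,4) (f=5, h=4) → closed; open now [(0,3) g=2 f=5, (0,5) g=2 f=7, (1,5) g=1 f=7, (2,4) g=1 f=7]

expanded=(0,4); open=[(0,3) g=2 f=5, (0,5) g=2 f=7, (1,5) g=1 f=7, (2,4) g=1 f=7]; closed=[(0,4), (1,4)]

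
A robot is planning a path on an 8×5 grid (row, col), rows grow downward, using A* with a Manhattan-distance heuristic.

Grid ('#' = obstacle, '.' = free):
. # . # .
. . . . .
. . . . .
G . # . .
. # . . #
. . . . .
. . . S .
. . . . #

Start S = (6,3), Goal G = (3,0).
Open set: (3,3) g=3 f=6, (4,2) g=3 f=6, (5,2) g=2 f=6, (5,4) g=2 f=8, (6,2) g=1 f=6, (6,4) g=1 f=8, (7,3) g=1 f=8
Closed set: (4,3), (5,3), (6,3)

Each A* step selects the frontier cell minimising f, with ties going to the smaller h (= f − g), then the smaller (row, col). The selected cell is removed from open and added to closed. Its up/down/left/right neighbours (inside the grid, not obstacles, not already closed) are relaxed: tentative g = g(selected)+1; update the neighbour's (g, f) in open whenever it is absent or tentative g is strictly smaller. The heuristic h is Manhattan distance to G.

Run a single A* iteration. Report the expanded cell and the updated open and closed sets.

expanded=(3,3); open=[(2,3) g=4 f=8, (3,4) g=4 f=8, (4,2) g=3 f=6, (5,2) g=2 f=6, (5,4) g=2 f=8, (6,2) g=1 f=6, (6,4) g=1 f=8, (7,3) g=1 f=8]; closed=[(3,3), (4,3), (5,3), (6,3)]

step 1: expand (3,3) (f=6, h=3) → closed; open now [(2,3) g=4 f=8, (3,4) g=4 f=8, (4,2) g=3 f=6, (5,2) g=2 f=6, (5,4) g=2 f=8, (6,2) g=1 f=6, (6,4) g=1 f=8, (7,3) g=1 f=8]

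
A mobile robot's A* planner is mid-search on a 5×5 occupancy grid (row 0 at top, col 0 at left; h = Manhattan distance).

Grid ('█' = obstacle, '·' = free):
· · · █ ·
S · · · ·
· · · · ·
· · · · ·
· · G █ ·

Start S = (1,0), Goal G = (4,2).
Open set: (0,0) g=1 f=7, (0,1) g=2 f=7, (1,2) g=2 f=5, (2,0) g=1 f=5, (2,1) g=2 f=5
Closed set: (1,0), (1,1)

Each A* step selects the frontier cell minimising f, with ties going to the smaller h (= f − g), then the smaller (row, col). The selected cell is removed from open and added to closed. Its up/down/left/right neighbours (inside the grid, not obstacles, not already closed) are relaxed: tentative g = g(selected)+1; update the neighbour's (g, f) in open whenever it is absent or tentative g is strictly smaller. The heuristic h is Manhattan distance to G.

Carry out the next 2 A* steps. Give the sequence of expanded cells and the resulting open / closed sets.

step 1: expand (1,2) (f=5, h=3) → closed; open now [(0,0) g=1 f=7, (0,1) g=2 f=7, (0,2) g=3 f=7, (1,3) g=3 f=7, (2,0) g=1 f=5, (2,1) g=2 f=5, (2,2) g=3 f=5]
step 2: expand (2,2) (f=5, h=2) → closed; open now [(0,0) g=1 f=7, (0,1) g=2 f=7, (0,2) g=3 f=7, (1,3) g=3 f=7, (2,0) g=1 f=5, (2,1) g=2 f=5, (2,3) g=4 f=7, (3,2) g=4 f=5]

order=[(1,2) → (2,2)]; open=[(0,0) g=1 f=7, (0,1) g=2 f=7, (0,2) g=3 f=7, (1,3) g=3 f=7, (2,0) g=1 f=5, (2,1) g=2 f=5, (2,3) g=4 f=7, (3,2) g=4 f=5]; closed=[(1,0), (1,1), (1,2), (2,2)]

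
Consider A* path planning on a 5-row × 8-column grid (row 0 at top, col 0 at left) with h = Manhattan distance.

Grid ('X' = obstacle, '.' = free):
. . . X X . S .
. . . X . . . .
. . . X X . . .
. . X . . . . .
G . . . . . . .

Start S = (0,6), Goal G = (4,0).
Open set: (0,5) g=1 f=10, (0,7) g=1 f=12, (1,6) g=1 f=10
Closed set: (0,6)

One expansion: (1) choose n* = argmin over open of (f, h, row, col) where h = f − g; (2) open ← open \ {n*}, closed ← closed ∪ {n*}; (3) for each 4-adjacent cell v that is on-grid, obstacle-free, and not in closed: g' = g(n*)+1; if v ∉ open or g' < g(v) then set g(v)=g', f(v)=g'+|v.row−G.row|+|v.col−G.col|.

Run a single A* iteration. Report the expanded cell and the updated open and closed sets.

expanded=(0,5); open=[(0,7) g=1 f=12, (1,5) g=2 f=10, (1,6) g=1 f=10]; closed=[(0,5), (0,6)]

step 1: expand (0,5) (f=10, h=9) → closed; open now [(0,7) g=1 f=12, (1,5) g=2 f=10, (1,6) g=1 f=10]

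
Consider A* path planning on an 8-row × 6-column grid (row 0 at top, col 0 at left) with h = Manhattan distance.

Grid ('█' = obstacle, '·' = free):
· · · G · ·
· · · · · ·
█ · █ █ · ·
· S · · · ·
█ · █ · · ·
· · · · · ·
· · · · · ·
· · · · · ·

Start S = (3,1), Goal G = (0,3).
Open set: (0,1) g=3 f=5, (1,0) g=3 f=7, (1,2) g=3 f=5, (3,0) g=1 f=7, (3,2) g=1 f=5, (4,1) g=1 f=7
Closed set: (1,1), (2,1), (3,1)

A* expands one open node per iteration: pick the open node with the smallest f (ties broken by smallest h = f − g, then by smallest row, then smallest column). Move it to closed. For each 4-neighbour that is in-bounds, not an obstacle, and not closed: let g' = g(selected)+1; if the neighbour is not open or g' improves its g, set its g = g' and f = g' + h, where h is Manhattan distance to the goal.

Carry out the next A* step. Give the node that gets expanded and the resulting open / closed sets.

step 1: expand (0,1) (f=5, h=2) → closed; open now [(0,0) g=4 f=7, (0,2) g=4 f=5, (1,0) g=3 f=7, (1,2) g=3 f=5, (3,0) g=1 f=7, (3,2) g=1 f=5, (4,1) g=1 f=7]

expanded=(0,1); open=[(0,0) g=4 f=7, (0,2) g=4 f=5, (1,0) g=3 f=7, (1,2) g=3 f=5, (3,0) g=1 f=7, (3,2) g=1 f=5, (4,1) g=1 f=7]; closed=[(0,1), (1,1), (2,1), (3,1)]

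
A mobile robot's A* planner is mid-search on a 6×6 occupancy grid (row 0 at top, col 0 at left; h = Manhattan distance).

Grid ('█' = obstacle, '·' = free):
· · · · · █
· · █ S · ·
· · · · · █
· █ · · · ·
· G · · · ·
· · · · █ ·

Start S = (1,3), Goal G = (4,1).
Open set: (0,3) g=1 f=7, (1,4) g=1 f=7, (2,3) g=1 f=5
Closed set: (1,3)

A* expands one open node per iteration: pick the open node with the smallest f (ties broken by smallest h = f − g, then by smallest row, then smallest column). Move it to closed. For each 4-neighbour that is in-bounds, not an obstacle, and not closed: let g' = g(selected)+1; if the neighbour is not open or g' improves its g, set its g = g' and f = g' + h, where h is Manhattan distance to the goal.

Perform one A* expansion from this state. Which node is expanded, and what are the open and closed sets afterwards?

expanded=(2,3); open=[(0,3) g=1 f=7, (1,4) g=1 f=7, (2,2) g=2 f=5, (2,4) g=2 f=7, (3,3) g=2 f=5]; closed=[(1,3), (2,3)]

step 1: expand (2,3) (f=5, h=4) → closed; open now [(0,3) g=1 f=7, (1,4) g=1 f=7, (2,2) g=2 f=5, (2,4) g=2 f=7, (3,3) g=2 f=5]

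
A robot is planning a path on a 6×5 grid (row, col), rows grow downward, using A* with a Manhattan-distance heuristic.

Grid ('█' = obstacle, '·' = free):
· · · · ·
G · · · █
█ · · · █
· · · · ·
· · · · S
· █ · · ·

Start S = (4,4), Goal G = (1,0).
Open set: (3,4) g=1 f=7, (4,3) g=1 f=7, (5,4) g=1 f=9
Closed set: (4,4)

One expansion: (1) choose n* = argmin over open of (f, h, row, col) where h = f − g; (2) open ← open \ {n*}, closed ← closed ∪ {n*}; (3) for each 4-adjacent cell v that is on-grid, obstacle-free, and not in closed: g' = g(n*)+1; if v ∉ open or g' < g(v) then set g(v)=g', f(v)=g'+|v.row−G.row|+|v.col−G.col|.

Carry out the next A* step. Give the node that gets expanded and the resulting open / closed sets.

expanded=(3,4); open=[(3,3) g=2 f=7, (4,3) g=1 f=7, (5,4) g=1 f=9]; closed=[(3,4), (4,4)]

step 1: expand (3,4) (f=7, h=6) → closed; open now [(3,3) g=2 f=7, (4,3) g=1 f=7, (5,4) g=1 f=9]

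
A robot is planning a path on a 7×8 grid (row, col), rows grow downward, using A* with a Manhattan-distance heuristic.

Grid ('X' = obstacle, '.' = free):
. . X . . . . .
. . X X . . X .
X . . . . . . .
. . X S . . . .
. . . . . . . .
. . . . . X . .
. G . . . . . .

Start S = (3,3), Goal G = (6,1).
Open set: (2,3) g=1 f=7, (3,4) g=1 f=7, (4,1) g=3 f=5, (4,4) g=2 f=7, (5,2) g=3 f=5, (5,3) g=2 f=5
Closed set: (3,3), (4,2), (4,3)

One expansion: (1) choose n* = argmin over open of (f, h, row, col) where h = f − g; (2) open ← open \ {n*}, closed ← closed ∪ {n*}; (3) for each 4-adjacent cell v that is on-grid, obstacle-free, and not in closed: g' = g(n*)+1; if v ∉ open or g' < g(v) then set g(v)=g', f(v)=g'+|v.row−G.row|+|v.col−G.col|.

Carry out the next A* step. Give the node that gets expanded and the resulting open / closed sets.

expanded=(4,1); open=[(2,3) g=1 f=7, (3,1) g=4 f=7, (3,4) g=1 f=7, (4,0) g=4 f=7, (4,4) g=2 f=7, (5,1) g=4 f=5, (5,2) g=3 f=5, (5,3) g=2 f=5]; closed=[(3,3), (4,1), (4,2), (4,3)]

step 1: expand (4,1) (f=5, h=2) → closed; open now [(2,3) g=1 f=7, (3,1) g=4 f=7, (3,4) g=1 f=7, (4,0) g=4 f=7, (4,4) g=2 f=7, (5,1) g=4 f=5, (5,2) g=3 f=5, (5,3) g=2 f=5]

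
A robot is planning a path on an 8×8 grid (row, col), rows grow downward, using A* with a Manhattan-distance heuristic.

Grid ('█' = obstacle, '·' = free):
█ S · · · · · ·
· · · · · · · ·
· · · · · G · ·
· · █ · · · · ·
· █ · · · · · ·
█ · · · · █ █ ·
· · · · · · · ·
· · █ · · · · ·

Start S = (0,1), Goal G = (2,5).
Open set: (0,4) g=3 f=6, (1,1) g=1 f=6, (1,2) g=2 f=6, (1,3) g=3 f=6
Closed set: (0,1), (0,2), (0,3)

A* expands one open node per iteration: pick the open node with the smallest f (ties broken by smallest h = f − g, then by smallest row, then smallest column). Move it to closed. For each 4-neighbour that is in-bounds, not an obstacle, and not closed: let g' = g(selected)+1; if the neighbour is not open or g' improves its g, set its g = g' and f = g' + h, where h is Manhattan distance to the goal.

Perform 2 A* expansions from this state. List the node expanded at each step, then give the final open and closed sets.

order=[(0,4) → (0,5)]; open=[(0,6) g=5 f=8, (1,1) g=1 f=6, (1,2) g=2 f=6, (1,3) g=3 f=6, (1,4) g=4 f=6, (1,5) g=5 f=6]; closed=[(0,1), (0,2), (0,3), (0,4), (0,5)]

step 1: expand (0,4) (f=6, h=3) → closed; open now [(0,5) g=4 f=6, (1,1) g=1 f=6, (1,2) g=2 f=6, (1,3) g=3 f=6, (1,4) g=4 f=6]
step 2: expand (0,5) (f=6, h=2) → closed; open now [(0,6) g=5 f=8, (1,1) g=1 f=6, (1,2) g=2 f=6, (1,3) g=3 f=6, (1,4) g=4 f=6, (1,5) g=5 f=6]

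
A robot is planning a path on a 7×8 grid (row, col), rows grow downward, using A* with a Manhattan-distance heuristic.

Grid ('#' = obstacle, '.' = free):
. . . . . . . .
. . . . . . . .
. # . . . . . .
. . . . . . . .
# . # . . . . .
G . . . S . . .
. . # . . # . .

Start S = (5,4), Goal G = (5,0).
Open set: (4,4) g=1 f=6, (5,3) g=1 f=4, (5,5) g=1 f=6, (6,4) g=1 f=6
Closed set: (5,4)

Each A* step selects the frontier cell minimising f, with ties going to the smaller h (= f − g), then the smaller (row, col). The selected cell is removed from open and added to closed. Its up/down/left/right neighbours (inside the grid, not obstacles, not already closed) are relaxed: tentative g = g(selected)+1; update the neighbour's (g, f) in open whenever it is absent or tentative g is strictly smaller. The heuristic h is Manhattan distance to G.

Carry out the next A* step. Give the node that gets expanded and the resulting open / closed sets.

expanded=(5,3); open=[(4,3) g=2 f=6, (4,4) g=1 f=6, (5,2) g=2 f=4, (5,5) g=1 f=6, (6,3) g=2 f=6, (6,4) g=1 f=6]; closed=[(5,3), (5,4)]

step 1: expand (5,3) (f=4, h=3) → closed; open now [(4,3) g=2 f=6, (4,4) g=1 f=6, (5,2) g=2 f=4, (5,5) g=1 f=6, (6,3) g=2 f=6, (6,4) g=1 f=6]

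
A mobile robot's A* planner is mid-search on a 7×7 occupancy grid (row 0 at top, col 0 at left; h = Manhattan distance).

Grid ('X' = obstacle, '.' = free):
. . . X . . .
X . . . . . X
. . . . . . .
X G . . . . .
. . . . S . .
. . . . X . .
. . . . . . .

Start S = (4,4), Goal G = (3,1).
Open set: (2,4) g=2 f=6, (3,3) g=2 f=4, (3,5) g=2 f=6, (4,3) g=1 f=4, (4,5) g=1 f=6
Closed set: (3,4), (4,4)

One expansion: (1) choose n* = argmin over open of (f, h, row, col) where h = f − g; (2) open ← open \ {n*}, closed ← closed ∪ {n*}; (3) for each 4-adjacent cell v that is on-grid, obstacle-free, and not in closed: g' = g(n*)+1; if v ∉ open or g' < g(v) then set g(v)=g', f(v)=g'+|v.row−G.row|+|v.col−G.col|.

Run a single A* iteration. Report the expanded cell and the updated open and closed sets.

step 1: expand (3,3) (f=4, h=2) → closed; open now [(2,3) g=3 f=6, (2,4) g=2 f=6, (3,2) g=3 f=4, (3,5) g=2 f=6, (4,3) g=1 f=4, (4,5) g=1 f=6]

expanded=(3,3); open=[(2,3) g=3 f=6, (2,4) g=2 f=6, (3,2) g=3 f=4, (3,5) g=2 f=6, (4,3) g=1 f=4, (4,5) g=1 f=6]; closed=[(3,3), (3,4), (4,4)]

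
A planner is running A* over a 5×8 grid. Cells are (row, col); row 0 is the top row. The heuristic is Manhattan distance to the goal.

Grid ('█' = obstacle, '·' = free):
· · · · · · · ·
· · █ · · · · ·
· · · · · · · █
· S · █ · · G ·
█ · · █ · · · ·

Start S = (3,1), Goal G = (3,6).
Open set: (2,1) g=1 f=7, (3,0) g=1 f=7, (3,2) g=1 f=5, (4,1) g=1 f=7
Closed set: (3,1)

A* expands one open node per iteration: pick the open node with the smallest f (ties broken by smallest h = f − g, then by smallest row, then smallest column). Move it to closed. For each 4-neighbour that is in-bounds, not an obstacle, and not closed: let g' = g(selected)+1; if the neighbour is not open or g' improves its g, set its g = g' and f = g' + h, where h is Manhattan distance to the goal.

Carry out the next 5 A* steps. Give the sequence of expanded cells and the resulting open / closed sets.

order=[(3,2) → (2,2) → (2,3) → (2,4) → (2,5)]; open=[(1,3) g=4 f=9, (1,4) g=5 f=9, (1,5) g=6 f=9, (2,1) g=1 f=7, (2,6) g=6 f=7, (3,0) g=1 f=7, (3,4) g=5 f=7, (3,5) g=6 f=7, (4,1) g=1 f=7, (4,2) g=2 f=7]; closed=[(2,2), (2,3), (2,4), (2,5), (3,1), (3,2)]

step 1: expand (3,2) (f=5, h=4) → closed; open now [(2,1) g=1 f=7, (2,2) g=2 f=7, (3,0) g=1 f=7, (4,1) g=1 f=7, (4,2) g=2 f=7]
step 2: expand (2,2) (f=7, h=5) → closed; open now [(2,1) g=1 f=7, (2,3) g=3 f=7, (3,0) g=1 f=7, (4,1) g=1 f=7, (4,2) g=2 f=7]
step 3: expand (2,3) (f=7, h=4) → closed; open now [(1,3) g=4 f=9, (2,1) g=1 f=7, (2,4) g=4 f=7, (3,0) g=1 f=7, (4,1) g=1 f=7, (4,2) g=2 f=7]
step 4: expand (2,4) (f=7, h=3) → closed; open now [(1,3) g=4 f=9, (1,4) g=5 f=9, (2,1) g=1 f=7, (2,5) g=5 f=7, (3,0) g=1 f=7, (3,4) g=5 f=7, (4,1) g=1 f=7, (4,2) g=2 f=7]
step 5: expand (2,5) (f=7, h=2) → closed; open now [(1,3) g=4 f=9, (1,4) g=5 f=9, (1,5) g=6 f=9, (2,1) g=1 f=7, (2,6) g=6 f=7, (3,0) g=1 f=7, (3,4) g=5 f=7, (3,5) g=6 f=7, (4,1) g=1 f=7, (4,2) g=2 f=7]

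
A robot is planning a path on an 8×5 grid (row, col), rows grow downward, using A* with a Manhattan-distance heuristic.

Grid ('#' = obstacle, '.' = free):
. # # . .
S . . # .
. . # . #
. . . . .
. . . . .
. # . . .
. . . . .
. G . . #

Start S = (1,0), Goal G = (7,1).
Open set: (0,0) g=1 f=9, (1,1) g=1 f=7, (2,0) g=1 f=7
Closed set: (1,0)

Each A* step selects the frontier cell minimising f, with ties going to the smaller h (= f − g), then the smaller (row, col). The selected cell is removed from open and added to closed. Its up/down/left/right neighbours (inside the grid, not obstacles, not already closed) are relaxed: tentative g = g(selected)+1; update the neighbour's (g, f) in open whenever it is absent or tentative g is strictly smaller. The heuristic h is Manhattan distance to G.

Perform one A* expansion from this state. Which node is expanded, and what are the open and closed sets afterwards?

step 1: expand (1,1) (f=7, h=6) → closed; open now [(0,0) g=1 f=9, (1,2) g=2 f=9, (2,0) g=1 f=7, (2,1) g=2 f=7]

expanded=(1,1); open=[(0,0) g=1 f=9, (1,2) g=2 f=9, (2,0) g=1 f=7, (2,1) g=2 f=7]; closed=[(1,0), (1,1)]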